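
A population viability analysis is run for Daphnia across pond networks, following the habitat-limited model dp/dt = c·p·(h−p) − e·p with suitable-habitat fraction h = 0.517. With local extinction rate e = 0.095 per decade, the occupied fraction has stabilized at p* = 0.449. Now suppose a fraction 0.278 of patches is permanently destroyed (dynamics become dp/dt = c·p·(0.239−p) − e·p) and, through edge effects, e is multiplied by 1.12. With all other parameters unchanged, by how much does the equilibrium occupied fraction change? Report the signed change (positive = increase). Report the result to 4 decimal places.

Balance c(h−p*) = e gives c = e/(0.517 − 0.44900) = 0.095/0.06800 = 1.39706.
New p* = 0.239 − e/c = 0.239 − 0.10640/1.39706 = 0.16284.
Δp* = 0.16284 − 0.44900 = -0.28616.

-0.2862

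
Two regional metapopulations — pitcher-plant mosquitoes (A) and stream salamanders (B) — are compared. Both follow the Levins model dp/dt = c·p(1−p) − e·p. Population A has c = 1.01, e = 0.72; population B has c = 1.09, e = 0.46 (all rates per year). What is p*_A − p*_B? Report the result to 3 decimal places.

-0.291

A: p*_A = 1 − 0.72/1.01 = 0.2871.
B: p*_B = 1 − 0.46/1.09 = 0.5780.
p*_A − p*_B = 0.2871 − 0.5780 = -0.2909.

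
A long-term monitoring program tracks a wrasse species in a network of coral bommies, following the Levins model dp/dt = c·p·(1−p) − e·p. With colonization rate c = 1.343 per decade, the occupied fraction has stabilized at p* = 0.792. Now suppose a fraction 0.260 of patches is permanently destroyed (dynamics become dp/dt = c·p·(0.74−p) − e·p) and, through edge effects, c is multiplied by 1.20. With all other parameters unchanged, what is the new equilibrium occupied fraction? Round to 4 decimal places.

Balance c(1−p*) = e gives e = 1.343×(1 − 0.79200) = 0.27934.
New p* = 0.74 − e/c = 0.74 − 0.27934/1.61160 = 0.56667.

0.5667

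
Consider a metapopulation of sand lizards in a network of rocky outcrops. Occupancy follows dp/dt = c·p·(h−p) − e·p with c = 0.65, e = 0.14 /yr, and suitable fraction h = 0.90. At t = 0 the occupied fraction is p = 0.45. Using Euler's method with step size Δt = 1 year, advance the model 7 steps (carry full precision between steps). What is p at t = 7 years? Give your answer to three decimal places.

0.677

Update rule: p ← p + [c·p·(h−p) − e·p]·Δt with Δt = 1.
step 1: Δp = +0.06863, p = 0.51863
step 2: Δp = +0.05596, p = 0.57458
step 3: Δp = +0.04110, p = 0.61568
step 4: Δp = +0.02759, p = 0.64327
step 5: Δp = +0.01729, p = 0.66055
step 6: Δp = +0.01033, p = 0.67089
step 7: Δp = +0.00599, p = 0.67687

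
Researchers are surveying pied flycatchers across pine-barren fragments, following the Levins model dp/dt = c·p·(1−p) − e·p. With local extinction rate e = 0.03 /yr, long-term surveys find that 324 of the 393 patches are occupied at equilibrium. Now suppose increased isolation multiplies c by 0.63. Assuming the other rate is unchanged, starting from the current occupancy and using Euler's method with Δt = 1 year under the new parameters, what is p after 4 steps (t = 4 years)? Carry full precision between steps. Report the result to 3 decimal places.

Observed p* = 324/393 = 0.82443.
Balance c(1−p*) = e gives c = e/(1 − 0.82443) = 0.03/0.17557 = 0.17087.
Starting from p₀ = 0.82443; update p ← p + (dp/dt)·Δt with the new parameters.
step 1: Δp = -0.00915, p = 0.81528
step 2: Δp = -0.00825, p = 0.80703
step 3: Δp = -0.00745, p = 0.79958
step 4: Δp = -0.00674, p = 0.79285

0.793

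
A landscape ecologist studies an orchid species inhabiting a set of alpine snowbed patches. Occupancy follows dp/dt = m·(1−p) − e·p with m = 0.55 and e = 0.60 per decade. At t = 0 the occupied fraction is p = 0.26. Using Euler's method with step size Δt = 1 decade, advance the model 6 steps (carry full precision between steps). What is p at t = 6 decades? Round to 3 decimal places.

Update rule: p ← p + [m·(1−p) − e·p]·Δt with Δt = 1.
t = 1: p = 0.26000 + (+0.25100) = 0.51100
t = 2: p = 0.51100 + (-0.03765) = 0.47335
t = 3: p = 0.47335 + (+0.00565) = 0.47900
t = 4: p = 0.47900 + (-0.00085) = 0.47815
t = 5: p = 0.47815 + (+0.00013) = 0.47828
t = 6: p = 0.47828 + (-0.00002) = 0.47826

0.478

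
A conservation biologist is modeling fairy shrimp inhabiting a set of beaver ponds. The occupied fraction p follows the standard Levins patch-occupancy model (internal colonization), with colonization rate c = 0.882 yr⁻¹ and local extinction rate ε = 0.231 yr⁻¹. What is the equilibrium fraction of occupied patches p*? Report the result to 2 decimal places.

Setting dp/dt = 0 and dividing through by p* gives c·(1−p*) = ε.
So p* = 1 − ε/c = 1 − 0.231/0.882 = 1 − 0.2619 = 0.7381.

0.74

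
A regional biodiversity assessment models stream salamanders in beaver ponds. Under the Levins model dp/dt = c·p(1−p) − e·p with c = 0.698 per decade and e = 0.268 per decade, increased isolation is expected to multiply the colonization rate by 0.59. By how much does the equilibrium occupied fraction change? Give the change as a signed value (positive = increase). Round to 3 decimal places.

-0.267

Before: p* = 1 − 0.268/0.698 = 0.6160.
After the change, c = 0.41182, e = 0.268, so p* = 1 − 0.268/0.41182 = 0.3492.
Δp* = 0.3492 − 0.6160 = -0.2668.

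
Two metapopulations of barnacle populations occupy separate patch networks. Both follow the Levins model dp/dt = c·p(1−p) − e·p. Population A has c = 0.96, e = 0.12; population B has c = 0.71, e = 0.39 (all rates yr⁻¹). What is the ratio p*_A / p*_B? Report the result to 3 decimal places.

1.941

A: p*_A = 1 − 0.12/0.96 = 0.8750.
B: p*_B = 1 − 0.39/0.71 = 0.4507.
p*_A / p*_B = 0.8750/0.4507 = 1.9414.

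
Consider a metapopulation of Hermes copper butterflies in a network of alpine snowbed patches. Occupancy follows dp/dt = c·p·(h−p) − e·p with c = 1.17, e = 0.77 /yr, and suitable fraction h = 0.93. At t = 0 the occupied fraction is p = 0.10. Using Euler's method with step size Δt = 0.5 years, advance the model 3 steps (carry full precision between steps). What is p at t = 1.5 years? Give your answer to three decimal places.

0.131

Update rule: p ← p + [c·p·(h−p) − e·p]·Δt with Δt = 0.5.
t = 0.5: p = 0.10000 + (+0.01005) = 0.11006
t = 1: p = 0.11006 + (+0.01042) = 0.12047
t = 1.5: p = 0.12047 + (+0.01067) = 0.13114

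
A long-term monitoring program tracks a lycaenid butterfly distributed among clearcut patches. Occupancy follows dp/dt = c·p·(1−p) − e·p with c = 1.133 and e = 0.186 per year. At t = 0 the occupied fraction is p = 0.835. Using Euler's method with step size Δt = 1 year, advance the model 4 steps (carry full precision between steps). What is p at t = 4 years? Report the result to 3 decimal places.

0.836

Update rule: p ← p + [c·p·(1−p) − e·p]·Δt with Δt = 1.
p: 0.83500 → 0.83579  (Δp = +0.00079)
p: 0.83579 → 0.83583  (Δp = +0.00004)
p: 0.83583 → 0.83583  (Δp = +0.00000)
p: 0.83583 → 0.83583  (Δp = +0.00000)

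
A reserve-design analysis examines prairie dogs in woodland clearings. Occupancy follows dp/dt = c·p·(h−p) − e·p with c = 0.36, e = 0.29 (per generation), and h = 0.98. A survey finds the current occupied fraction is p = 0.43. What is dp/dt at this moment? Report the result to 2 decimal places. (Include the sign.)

Colonization term: c·p·(h−p) = 0.36×0.43×0.5500 = 0.08514.
Extinction term: e·p = 0.12470.
dp/dt = 0.08514 − 0.12470 = -0.03956.

-0.04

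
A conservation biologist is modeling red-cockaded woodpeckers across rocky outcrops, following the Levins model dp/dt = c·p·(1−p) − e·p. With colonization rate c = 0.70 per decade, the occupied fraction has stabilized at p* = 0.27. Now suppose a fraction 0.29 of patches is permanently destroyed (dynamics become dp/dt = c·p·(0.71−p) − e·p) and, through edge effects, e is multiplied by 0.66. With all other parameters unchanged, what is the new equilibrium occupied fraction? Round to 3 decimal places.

0.228

Balance c(1−p*) = e gives e = 0.70×(1 − 0.27000) = 0.51100.
New p* = 0.71 − e/c = 0.71 − 0.33726/0.70000 = 0.22820.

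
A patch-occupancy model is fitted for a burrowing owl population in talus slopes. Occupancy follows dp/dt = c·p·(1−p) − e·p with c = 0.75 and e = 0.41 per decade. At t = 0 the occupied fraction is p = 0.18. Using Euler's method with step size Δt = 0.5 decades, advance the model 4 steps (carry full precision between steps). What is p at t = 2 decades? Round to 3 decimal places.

Update rule: p ← p + [c·p·(1−p) − e·p]·Δt with Δt = 0.5.
t = 0.5: p = 0.18000 + (+0.01845) = 0.19845
t = 1: p = 0.19845 + (+0.01897) = 0.21742
t = 1.5: p = 0.21742 + (+0.01923) = 0.23665
t = 2: p = 0.23665 + (+0.01923) = 0.25588

0.256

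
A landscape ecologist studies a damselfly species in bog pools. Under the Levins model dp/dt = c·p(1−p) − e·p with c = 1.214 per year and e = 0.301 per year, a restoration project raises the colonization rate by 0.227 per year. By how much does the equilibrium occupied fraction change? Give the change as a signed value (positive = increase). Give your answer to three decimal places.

0.039

Before: p* = 1 − 0.301/1.214 = 0.7521.
After the change, c = 1.441, e = 0.301, so p* = 1 − 0.301/1.441 = 0.7911.
Δp* = 0.7911 − 0.7521 = +0.0391.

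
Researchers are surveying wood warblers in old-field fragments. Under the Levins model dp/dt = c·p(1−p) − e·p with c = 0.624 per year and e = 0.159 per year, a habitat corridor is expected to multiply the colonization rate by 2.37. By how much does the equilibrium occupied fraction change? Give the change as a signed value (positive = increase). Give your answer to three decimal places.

0.147

Before: p* = 1 − 0.159/0.624 = 0.7452.
After the change, c = 1.47888, e = 0.159, so p* = 1 − 0.159/1.47888 = 0.8925.
Δp* = 0.8925 − 0.7452 = +0.1473.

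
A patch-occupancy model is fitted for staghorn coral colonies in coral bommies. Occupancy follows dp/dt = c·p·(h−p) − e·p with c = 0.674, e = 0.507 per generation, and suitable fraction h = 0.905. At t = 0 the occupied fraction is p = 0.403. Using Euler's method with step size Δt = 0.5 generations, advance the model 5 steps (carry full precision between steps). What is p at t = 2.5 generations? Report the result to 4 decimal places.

Update rule: p ← p + [c·p·(h−p) − e·p]·Δt with Δt = 0.5.
step 1: Δp = -0.03398, p = 0.36902
step 2: Δp = -0.02689, p = 0.34213
step 3: Δp = -0.02183, p = 0.32029
step 4: Δp = -0.01808, p = 0.30221
step 5: Δp = -0.01522, p = 0.28699

0.2870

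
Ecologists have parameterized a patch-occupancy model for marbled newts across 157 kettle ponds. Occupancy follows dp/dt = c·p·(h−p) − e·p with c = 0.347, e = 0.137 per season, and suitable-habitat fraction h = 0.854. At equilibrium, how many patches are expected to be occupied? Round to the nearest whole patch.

p* = h − e/c = 0.854 − 0.3948 = 0.4592.
Expected occupied patches = N × p* = 157 × 0.4592 = 72.09 ≈ 72.

72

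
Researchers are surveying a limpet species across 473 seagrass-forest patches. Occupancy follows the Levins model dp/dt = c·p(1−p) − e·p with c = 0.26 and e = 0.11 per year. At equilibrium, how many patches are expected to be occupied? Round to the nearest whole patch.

273

p* = 1 − e/c = 1 − 0.11/0.26 = 0.5769.
Expected occupied patches = N × p* = 473 × 0.5769 = 272.88 ≈ 273.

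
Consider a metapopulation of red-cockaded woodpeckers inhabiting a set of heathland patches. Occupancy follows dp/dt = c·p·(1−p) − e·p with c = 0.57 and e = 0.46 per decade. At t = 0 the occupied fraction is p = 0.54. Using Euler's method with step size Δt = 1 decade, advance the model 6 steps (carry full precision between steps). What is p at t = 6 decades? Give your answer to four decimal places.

Update rule: p ← p + [c·p·(1−p) − e·p]·Δt with Δt = 1.
step 1: Δp = -0.10681, p = 0.43319
step 2: Δp = -0.05931, p = 0.37388
step 3: Δp = -0.03855, p = 0.33533
step 4: Δp = -0.02721, p = 0.30812
step 5: Δp = -0.02022, p = 0.28790
step 6: Δp = -0.01558, p = 0.27232

0.2723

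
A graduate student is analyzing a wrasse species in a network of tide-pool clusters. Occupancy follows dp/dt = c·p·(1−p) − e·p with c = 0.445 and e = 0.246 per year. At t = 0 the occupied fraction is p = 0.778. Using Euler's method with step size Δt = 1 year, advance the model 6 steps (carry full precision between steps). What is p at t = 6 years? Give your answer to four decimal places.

0.4967

Update rule: p ← p + [c·p·(1−p) − e·p]·Δt with Δt = 1.
t = 1: p = 0.77800 + (-0.11453) = 0.66347
t = 2: p = 0.66347 + (-0.06386) = 0.59962
t = 3: p = 0.59962 + (-0.04067) = 0.55894
t = 4: p = 0.55894 + (-0.02780) = 0.53115
t = 5: p = 0.53115 + (-0.01984) = 0.51130
t = 6: p = 0.51130 + (-0.01459) = 0.49672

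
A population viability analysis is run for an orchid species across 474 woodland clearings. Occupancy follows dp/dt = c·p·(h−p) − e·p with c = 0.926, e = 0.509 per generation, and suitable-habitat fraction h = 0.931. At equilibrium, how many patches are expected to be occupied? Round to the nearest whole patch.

p* = h − e/c = 0.931 − 0.5497 = 0.3813.
Expected occupied patches = N × p* = 474 × 0.3813 = 180.75 ≈ 181.

181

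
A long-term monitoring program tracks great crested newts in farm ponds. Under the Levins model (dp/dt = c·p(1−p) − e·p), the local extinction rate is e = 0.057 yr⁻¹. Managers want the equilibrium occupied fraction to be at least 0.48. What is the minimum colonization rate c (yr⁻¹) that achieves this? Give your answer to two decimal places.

p* = 1 − e/c ≥ 0.48 requires e/c ≤ 0.5200, i.e. c ≥ e/0.5200.
c_min = 0.057/0.5200 = 0.1096.

0.11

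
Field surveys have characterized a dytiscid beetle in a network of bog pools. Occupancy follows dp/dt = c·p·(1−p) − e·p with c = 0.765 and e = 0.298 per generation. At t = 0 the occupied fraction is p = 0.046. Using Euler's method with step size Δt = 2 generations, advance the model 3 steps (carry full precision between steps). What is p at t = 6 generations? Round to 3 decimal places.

Update rule: p ← p + [c·p·(1−p) − e·p]·Δt with Δt = 2.
p: 0.04600 → 0.08573  (Δp = +0.03973)
p: 0.08573 → 0.15455  (Δp = +0.06882)
p: 0.15455 → 0.26236  (Δp = +0.10781)

0.262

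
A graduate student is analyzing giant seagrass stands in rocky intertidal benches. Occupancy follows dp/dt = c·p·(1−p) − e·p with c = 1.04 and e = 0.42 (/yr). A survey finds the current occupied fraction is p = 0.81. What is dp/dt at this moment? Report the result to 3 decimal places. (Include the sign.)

Colonization term: c·p·(1−p) = 1.04×0.81×0.1900 = 0.16006.
Extinction term: e·p = 0.34020.
dp/dt = 0.16006 − 0.34020 = -0.18014.

-0.180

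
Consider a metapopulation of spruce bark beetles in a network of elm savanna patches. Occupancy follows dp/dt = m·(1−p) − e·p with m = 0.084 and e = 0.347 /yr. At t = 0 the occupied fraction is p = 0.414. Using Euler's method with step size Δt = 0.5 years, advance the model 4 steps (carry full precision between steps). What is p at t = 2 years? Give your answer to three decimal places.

0.278

Update rule: p ← p + [m·(1−p) − e·p]·Δt with Δt = 0.5.
t = 0.5: p = 0.41400 + (-0.04722) = 0.36678
t = 1: p = 0.36678 + (-0.03704) = 0.32974
t = 1.5: p = 0.32974 + (-0.02906) = 0.30068
t = 2: p = 0.30068 + (-0.02280) = 0.27789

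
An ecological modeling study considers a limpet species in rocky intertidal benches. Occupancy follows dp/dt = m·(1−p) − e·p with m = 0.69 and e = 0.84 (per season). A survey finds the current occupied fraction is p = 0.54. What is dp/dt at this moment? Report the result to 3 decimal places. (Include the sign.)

Colonization term: m·(1−p) = 0.69×0.4600 = 0.31740.
Extinction term: e·p = 0.45360.
dp/dt = 0.31740 − 0.45360 = -0.13620.

-0.136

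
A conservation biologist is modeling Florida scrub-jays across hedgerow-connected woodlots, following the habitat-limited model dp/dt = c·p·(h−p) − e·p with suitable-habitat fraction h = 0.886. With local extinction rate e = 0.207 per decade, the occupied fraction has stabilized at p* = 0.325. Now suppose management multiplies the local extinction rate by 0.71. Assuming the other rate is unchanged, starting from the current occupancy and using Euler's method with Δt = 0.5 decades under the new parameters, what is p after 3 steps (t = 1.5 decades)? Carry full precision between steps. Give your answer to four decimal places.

Balance c(h−p*) = e gives c = e/(0.886 − 0.32500) = 0.207/0.56100 = 0.36898.
Starting from p₀ = 0.32500; update p ← p + (dp/dt)·Δt with the new parameters.
  1  |  dp/dt·Δt = +0.009755  |  p_1 = 0.334755
  2  |  dp/dt·Δt = +0.009445  |  p_2 = 0.344200
  3  |  dp/dt·Δt = +0.009112  |  p_3 = 0.353312

0.3533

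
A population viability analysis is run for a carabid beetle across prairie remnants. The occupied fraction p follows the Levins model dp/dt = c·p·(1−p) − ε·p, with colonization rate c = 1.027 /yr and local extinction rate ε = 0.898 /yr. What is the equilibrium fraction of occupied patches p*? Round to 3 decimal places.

At equilibrium, colonization balances extinction: c·p*·(1−p*) = ε·p*.
So p* = 1 − ε/c = 1 − 0.898/1.027 = 1 − 0.8744 = 0.1256.

0.126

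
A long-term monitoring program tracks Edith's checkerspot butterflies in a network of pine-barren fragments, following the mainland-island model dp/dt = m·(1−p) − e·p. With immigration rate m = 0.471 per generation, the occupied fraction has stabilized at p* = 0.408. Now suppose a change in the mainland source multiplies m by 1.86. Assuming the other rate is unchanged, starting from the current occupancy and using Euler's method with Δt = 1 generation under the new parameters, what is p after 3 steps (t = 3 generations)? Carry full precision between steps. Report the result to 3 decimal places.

Balance m(1−p*) = e·p* gives e = m(1−p*)/p* = 0.471×0.59200/0.40800 = 0.68341.
Starting from p₀ = 0.40800; update p ← p + (dp/dt)·Δt with the new parameters.
t = 1: p = 0.40800 + (+0.23980) = 0.64780
t = 2: p = 0.64780 + (-0.13416) = 0.51364
t = 3: p = 0.51364 + (+0.07506) = 0.58869

0.589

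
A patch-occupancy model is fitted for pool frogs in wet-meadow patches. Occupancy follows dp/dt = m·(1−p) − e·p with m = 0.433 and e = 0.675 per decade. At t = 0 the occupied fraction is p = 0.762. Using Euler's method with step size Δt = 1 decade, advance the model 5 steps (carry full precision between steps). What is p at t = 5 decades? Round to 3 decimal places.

Update rule: p ← p + [m·(1−p) − e·p]·Δt with Δt = 1.
t = 1: p = 0.76200 + (-0.41130) = 0.35070
t = 2: p = 0.35070 + (+0.04442) = 0.39512
t = 3: p = 0.39512 + (-0.00480) = 0.39033
t = 4: p = 0.39033 + (+0.00052) = 0.39084
t = 5: p = 0.39084 + (-0.00006) = 0.39079

0.391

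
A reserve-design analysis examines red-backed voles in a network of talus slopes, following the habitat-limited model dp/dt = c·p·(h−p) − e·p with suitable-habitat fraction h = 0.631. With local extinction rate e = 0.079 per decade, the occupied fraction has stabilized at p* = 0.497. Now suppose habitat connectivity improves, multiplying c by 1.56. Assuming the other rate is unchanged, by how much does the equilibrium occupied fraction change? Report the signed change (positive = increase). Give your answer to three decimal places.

0.048

Balance c(h−p*) = e gives c = e/(0.631 − 0.49700) = 0.079/0.13400 = 0.58955.
New p* = 0.631 − e/c = 0.631 − 0.07900/0.91970 = 0.54510.
Δp* = 0.54510 − 0.49700 = +0.04810.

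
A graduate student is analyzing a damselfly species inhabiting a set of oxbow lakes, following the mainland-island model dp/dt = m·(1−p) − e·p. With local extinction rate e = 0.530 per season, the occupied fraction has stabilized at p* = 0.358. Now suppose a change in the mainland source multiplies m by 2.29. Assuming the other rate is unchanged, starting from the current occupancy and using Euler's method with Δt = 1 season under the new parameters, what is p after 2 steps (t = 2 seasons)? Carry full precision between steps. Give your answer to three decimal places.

0.552

Balance m(1−p*) = e·p* gives m = e·p*/(1−p*) = 0.530×0.35800/0.64200 = 0.29555.
Starting from p₀ = 0.35800; update p ← p + (dp/dt)·Δt with the new parameters.
  1  |  dp/dt·Δt = +0.244765  |  p_1 = 0.602765
  2  |  dp/dt·Δt = -0.050617  |  p_2 = 0.552148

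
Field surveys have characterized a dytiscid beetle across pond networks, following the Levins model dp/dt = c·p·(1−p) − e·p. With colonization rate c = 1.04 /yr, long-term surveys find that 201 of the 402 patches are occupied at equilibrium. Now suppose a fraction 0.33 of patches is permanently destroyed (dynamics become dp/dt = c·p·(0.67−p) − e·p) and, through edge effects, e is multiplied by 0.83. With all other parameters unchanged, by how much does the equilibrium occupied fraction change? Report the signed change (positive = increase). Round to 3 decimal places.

Observed p* = 201/402 = 0.50000.
Balance c(1−p*) = e gives e = 1.04×(1 − 0.50000) = 0.52000.
New p* = 0.67 − e/c = 0.67 − 0.43160/1.04000 = 0.25500.
Δp* = 0.25500 − 0.50000 = -0.24500.

-0.245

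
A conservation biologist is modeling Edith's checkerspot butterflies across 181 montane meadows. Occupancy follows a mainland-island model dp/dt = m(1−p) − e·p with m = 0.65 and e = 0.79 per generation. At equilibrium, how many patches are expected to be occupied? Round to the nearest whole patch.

p* = m/(m+e) = 0.65/1.4400 = 0.4514.
Expected occupied patches = N × p* = 181 × 0.4514 = 81.70 ≈ 82.

82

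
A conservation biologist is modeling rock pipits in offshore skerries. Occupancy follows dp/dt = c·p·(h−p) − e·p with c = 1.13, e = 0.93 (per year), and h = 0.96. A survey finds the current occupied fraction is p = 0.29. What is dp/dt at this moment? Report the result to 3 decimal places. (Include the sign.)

-0.050

Colonization term: c·p·(h−p) = 1.13×0.29×0.6700 = 0.21956.
Extinction term: e·p = 0.26970.
dp/dt = 0.21956 − 0.26970 = -0.05014.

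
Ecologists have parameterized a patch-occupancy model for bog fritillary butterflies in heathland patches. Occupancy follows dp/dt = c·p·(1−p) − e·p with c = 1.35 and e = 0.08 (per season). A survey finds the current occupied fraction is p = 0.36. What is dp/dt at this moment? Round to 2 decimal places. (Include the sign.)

Colonization term: c·p·(1−p) = 1.35×0.36×0.6400 = 0.31104.
Extinction term: e·p = 0.02880.
dp/dt = 0.31104 − 0.02880 = 0.28224.

0.28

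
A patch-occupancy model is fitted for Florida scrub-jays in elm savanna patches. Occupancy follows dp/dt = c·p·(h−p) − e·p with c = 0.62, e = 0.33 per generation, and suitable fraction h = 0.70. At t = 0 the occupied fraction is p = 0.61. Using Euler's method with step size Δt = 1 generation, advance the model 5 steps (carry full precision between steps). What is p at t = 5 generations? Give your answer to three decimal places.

Update rule: p ← p + [c·p·(h−p) − e·p]·Δt with Δt = 1.
t = 1: p = 0.61000 + (-0.16726) = 0.44274
t = 2: p = 0.44274 + (-0.07549) = 0.36725
t = 3: p = 0.36725 + (-0.04543) = 0.32182
t = 4: p = 0.32182 + (-0.03074) = 0.29108
t = 5: p = 0.29108 + (-0.02226) = 0.26882

0.269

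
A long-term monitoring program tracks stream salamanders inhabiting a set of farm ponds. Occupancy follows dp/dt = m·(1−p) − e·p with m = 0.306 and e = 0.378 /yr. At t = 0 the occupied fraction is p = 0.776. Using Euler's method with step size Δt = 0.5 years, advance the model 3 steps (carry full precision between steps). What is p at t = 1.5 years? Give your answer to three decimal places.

0.541

Update rule: p ← p + [m·(1−p) − e·p]·Δt with Δt = 0.5.
step 1: Δp = -0.11239, p = 0.66361
step 2: Δp = -0.07395, p = 0.58965
step 3: Δp = -0.04866, p = 0.54099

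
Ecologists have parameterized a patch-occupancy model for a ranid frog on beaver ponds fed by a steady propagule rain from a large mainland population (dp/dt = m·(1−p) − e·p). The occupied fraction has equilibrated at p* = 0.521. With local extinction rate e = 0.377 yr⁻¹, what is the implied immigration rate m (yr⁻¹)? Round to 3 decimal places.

At equilibrium m(1−p*) = e·p*, so m = e·p*/(1−p*).
m = 0.377 × 0.521 / 0.4790 = 0.1964/0.4790 = 0.4101.

0.410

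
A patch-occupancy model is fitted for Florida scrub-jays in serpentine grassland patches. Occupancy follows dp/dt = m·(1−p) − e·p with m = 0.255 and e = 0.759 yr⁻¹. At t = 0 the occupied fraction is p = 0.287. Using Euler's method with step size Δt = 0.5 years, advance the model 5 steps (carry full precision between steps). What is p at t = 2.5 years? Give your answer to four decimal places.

0.2525

Update rule: p ← p + [m·(1−p) − e·p]·Δt with Δt = 0.5.
step 1: Δp = -0.01801, p = 0.26899
step 2: Δp = -0.00888, p = 0.26011
step 3: Δp = -0.00438, p = 0.25574
step 4: Δp = -0.00216, p = 0.25358
step 5: Δp = -0.00106, p = 0.25251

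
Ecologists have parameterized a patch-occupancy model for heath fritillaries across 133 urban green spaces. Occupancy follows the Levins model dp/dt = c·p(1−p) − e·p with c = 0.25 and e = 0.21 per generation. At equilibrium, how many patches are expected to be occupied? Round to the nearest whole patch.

21

p* = 1 − e/c = 1 − 0.21/0.25 = 0.1600.
Expected occupied patches = N × p* = 133 × 0.1600 = 21.28 ≈ 21.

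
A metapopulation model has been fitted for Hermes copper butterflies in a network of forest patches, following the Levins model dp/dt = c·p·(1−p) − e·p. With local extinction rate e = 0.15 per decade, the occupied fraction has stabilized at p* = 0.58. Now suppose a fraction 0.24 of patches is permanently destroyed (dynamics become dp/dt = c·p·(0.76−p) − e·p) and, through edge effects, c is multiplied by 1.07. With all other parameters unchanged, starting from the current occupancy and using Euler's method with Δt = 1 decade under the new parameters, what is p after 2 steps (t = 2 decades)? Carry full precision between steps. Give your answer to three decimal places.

0.499

Balance c(1−p*) = e gives c = e/(1 − 0.58000) = 0.15/0.42000 = 0.35714.
Starting from p₀ = 0.58000; update p ← p + (dp/dt)·Δt with the new parameters.
t = 1: p = 0.58000 + (-0.04710) = 0.53290
t = 2: p = 0.53290 + (-0.03369) = 0.49921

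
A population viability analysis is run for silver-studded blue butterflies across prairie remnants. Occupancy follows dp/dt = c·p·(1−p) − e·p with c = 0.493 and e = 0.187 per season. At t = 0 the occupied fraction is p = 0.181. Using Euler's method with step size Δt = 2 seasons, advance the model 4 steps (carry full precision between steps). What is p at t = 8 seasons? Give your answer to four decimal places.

Update rule: p ← p + [c·p·(1−p) − e·p]·Δt with Δt = 2.
  1  |  dp/dt·Δt = +0.078470  |  p_1 = 0.259470
  2  |  dp/dt·Δt = +0.092413  |  p_2 = 0.351883
  3  |  dp/dt·Δt = +0.093264  |  p_3 = 0.445147
  4  |  dp/dt·Δt = +0.077048  |  p_4 = 0.522196

0.5222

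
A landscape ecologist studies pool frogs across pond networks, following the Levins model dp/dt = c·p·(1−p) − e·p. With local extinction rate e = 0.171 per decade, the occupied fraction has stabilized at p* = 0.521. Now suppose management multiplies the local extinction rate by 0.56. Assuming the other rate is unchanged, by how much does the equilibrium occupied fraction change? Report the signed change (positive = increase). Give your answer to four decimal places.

Balance c(1−p*) = e gives c = e/(1 − 0.52100) = 0.171/0.47900 = 0.35699.
New p* = 1 − e/c = 1 − 0.09576/0.35699 = 0.73176.
Δp* = 0.73176 − 0.52100 = +0.21076.

0.2108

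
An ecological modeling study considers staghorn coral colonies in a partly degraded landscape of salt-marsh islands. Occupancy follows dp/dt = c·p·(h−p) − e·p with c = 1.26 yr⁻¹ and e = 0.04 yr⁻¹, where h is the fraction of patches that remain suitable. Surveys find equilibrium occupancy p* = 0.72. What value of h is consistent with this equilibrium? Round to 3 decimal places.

0.752

At equilibrium c(h−p*) = e, so h = p* + e/c.
h = 0.72 + 0.04/1.26 = 0.72 + 0.0317 = 0.7517.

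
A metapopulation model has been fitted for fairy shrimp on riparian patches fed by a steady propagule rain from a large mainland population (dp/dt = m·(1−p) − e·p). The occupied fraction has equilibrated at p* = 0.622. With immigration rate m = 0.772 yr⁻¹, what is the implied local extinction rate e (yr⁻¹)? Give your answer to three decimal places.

At equilibrium m(1−p*) = e·p*, so e = m(1−p*)/p*.
e = 0.772 × 0.3780 / 0.622 = 0.4692.

0.469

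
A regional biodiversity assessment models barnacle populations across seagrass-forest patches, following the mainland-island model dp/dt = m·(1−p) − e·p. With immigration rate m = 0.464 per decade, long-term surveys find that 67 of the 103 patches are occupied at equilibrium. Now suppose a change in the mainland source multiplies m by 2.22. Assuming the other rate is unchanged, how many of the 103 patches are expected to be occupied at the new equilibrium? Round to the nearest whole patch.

83

Observed p* = 67/103 = 0.65049.
Balance m(1−p*) = e·p* gives e = m(1−p*)/p* = 0.464×0.34951/0.65049 = 0.24931.
New p* = m/(m+e) = 1.03008/(1.03008+0.24931) = 0.80513.
Expected occupied = 103 × 0.80513 = 82.93 ≈ 83.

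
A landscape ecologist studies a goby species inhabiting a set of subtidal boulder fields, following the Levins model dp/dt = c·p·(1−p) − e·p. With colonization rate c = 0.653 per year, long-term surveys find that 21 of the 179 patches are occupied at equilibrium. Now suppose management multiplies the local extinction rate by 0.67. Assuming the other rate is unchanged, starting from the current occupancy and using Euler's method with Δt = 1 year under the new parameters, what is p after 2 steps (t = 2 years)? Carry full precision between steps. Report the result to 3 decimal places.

0.164

Observed p* = 21/179 = 0.11732.
Balance c(1−p*) = e gives e = 0.653×(1 − 0.11732) = 0.57639.
Starting from p₀ = 0.11732; update p ← p + (dp/dt)·Δt with the new parameters.
t = 1: p = 0.11732 + (+0.02232) = 0.13963
t = 2: p = 0.13963 + (+0.02452) = 0.16416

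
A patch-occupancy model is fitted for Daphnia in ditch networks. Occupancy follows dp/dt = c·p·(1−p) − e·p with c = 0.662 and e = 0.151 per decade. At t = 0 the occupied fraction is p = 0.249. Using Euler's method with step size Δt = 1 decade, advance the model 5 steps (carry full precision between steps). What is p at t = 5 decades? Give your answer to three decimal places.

0.678

Update rule: p ← p + [c·p·(1−p) − e·p]·Δt with Δt = 1.
  1  |  dp/dt·Δt = +0.086194  |  p_1 = 0.335194
  2  |  dp/dt·Δt = +0.096905  |  p_2 = 0.432099
  3  |  dp/dt·Δt = +0.097201  |  p_3 = 0.529300
  4  |  dp/dt·Δt = +0.085007  |  p_4 = 0.614308
  5  |  dp/dt·Δt = +0.064090  |  p_5 = 0.678397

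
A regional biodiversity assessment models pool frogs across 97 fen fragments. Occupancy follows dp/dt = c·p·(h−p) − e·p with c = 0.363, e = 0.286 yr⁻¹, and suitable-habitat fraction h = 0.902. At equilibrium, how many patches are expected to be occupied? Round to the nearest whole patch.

11

p* = h − e/c = 0.902 − 0.7879 = 0.1141.
Expected occupied patches = N × p* = 97 × 0.1141 = 11.07 ≈ 11.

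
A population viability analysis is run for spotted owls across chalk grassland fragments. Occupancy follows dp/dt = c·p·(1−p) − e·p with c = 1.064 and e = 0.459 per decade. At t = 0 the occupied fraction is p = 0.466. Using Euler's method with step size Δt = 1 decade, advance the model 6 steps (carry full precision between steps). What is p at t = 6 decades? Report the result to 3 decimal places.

Update rule: p ← p + [c·p·(1−p) − e·p]·Δt with Δt = 1.
step 1: Δp = +0.05088, p = 0.51688
step 2: Δp = +0.02845, p = 0.54533
step 3: Δp = +0.01351, p = 0.55884
step 4: Δp = +0.00581, p = 0.56465
step 5: Δp = +0.00238, p = 0.56703
step 6: Δp = +0.00095, p = 0.56798

0.568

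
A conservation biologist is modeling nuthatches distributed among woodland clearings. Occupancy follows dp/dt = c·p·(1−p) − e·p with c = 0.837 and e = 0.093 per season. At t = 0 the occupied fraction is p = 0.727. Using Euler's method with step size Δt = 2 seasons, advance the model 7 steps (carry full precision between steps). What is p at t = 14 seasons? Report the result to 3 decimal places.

Update rule: p ← p + [c·p·(1−p) − e·p]·Δt with Δt = 2.
  1  |  dp/dt·Δt = +0.197018  |  p_1 = 0.924018
  2  |  dp/dt·Δt = -0.054339  |  p_2 = 0.869680
  3  |  dp/dt·Δt = +0.027965  |  p_3 = 0.897645
  4  |  dp/dt·Δt = -0.013158  |  p_4 = 0.884487
  5  |  dp/dt·Δt = +0.006517  |  p_5 = 0.891004
  6  |  dp/dt·Δt = -0.003155  |  p_6 = 0.887849
  7  |  dp/dt·Δt = +0.001545  |  p_7 = 0.889395

0.889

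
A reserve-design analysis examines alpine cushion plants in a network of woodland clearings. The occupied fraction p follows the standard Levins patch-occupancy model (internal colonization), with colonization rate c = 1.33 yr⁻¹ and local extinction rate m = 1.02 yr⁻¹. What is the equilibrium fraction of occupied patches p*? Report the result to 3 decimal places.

Setting dp/dt = 0 and dividing through by p* gives c·(1−p*) = m.
So p* = 1 − m/c = 1 − 1.02/1.33 = 1 − 0.7669 = 0.2331.

0.233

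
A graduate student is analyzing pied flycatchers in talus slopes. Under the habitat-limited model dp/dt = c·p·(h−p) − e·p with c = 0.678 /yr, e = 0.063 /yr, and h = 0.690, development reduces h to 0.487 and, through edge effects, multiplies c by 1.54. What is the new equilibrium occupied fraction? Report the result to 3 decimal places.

0.427

Before: p* = h − e/c = 0.690 − 0.063/0.678 = 0.690 − 0.0929 = 0.5971.
After: c = 1.04412, e = 0.063, h = 0.487; p* = 0.487 − 0.063/1.04412 = 0.4267.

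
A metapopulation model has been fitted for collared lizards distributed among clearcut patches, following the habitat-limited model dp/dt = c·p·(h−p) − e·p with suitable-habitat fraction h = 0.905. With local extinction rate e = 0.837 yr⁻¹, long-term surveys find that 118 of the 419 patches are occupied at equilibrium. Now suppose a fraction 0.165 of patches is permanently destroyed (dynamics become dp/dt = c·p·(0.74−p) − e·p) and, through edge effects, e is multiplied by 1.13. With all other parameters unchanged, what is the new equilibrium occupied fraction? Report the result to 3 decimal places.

Observed p* = 118/419 = 0.28162.
Balance c(h−p*) = e gives c = e/(0.905 − 0.28162) = 0.837/0.62338 = 1.34268.
New p* = 0.74 − e/c = 0.74 − 0.94581/1.34268 = 0.03558.

0.036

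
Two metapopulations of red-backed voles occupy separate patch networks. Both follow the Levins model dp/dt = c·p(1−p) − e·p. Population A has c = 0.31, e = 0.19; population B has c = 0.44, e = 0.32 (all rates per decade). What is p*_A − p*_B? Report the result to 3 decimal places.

0.114

A: p*_A = 1 − 0.19/0.31 = 0.3871.
B: p*_B = 1 − 0.32/0.44 = 0.2727.
p*_A − p*_B = 0.3871 − 0.2727 = 0.1144.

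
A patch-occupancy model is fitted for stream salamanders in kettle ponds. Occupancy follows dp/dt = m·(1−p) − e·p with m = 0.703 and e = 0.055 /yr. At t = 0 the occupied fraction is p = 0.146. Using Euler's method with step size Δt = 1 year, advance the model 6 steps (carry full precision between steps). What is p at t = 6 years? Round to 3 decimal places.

Update rule: p ← p + [m·(1−p) − e·p]·Δt with Δt = 1.
  1  |  dp/dt·Δt = +0.592332  |  p_1 = 0.738332
  2  |  dp/dt·Δt = +0.143344  |  p_2 = 0.881676
  3  |  dp/dt·Δt = +0.034689  |  p_3 = 0.916366
  4  |  dp/dt·Δt = +0.008395  |  p_4 = 0.924760
  5  |  dp/dt·Δt = +0.002032  |  p_5 = 0.926792
  6  |  dp/dt·Δt = +0.000492  |  p_6 = 0.927284

0.927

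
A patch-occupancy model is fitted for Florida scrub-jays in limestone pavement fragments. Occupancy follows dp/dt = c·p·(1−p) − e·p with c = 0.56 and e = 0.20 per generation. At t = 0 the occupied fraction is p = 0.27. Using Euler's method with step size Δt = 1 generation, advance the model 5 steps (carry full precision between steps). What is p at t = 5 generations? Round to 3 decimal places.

0.532

Update rule: p ← p + [c·p·(1−p) − e·p]·Δt with Δt = 1.
p: 0.27000 → 0.32638  (Δp = +0.05638)
p: 0.32638 → 0.38422  (Δp = +0.05784)
p: 0.38422 → 0.43987  (Δp = +0.05565)
p: 0.43987 → 0.48987  (Δp = +0.05000)
p: 0.48987 → 0.53184  (Δp = +0.04197)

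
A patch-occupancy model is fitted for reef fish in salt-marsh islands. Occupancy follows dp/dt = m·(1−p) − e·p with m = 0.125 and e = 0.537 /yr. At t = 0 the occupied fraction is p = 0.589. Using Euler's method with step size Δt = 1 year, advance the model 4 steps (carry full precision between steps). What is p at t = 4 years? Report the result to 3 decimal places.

0.194

Update rule: p ← p + [m·(1−p) − e·p]·Δt with Δt = 1.
p: 0.58900 → 0.32408  (Δp = -0.26492)
p: 0.32408 → 0.23454  (Δp = -0.08954)
p: 0.23454 → 0.20427  (Δp = -0.03027)
p: 0.20427 → 0.19404  (Δp = -0.01023)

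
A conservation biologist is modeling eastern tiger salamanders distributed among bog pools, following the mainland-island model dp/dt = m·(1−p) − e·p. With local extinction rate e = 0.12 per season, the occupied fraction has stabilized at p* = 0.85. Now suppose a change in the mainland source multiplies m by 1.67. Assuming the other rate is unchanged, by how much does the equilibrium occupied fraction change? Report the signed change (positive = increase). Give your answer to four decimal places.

Balance m(1−p*) = e·p* gives m = e·p*/(1−p*) = 0.12×0.85000/0.15000 = 0.68000.
New p* = m/(m+e) = 1.13560/(1.13560+0.12000) = 0.90443.
Δp* = 0.90443 − 0.85000 = +0.05443.

0.0544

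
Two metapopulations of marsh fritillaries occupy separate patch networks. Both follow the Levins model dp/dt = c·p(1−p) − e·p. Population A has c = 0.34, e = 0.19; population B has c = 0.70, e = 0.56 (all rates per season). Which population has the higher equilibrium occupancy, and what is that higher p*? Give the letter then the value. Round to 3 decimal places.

A, 0.441

A: p*_A = 1 − 0.19/0.34 = 0.4412.
B: p*_B = 1 − 0.56/0.70 = 0.2000.
A is higher at 0.4412.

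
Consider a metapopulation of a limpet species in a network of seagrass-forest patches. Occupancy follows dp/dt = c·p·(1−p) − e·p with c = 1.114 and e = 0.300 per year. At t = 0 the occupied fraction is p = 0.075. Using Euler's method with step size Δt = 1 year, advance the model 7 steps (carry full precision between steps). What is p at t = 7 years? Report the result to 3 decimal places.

0.723

Update rule: p ← p + [c·p·(1−p) − e·p]·Δt with Δt = 1.
step 1: Δp = +0.05478, p = 0.12978
step 2: Δp = +0.08688, p = 0.21666
step 3: Δp = +0.12407, p = 0.34073
step 4: Δp = +0.14802, p = 0.48876
step 5: Δp = +0.13173, p = 0.62049
step 6: Δp = +0.07618, p = 0.69667
step 7: Δp = +0.02641, p = 0.72308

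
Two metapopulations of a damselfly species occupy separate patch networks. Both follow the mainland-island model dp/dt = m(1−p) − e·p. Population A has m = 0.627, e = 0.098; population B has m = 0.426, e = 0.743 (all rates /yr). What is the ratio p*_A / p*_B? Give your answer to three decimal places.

2.373

A: p*_A = m/(m+e) = 0.627/0.7250 = 0.8648.
B: p*_B = 0.426/1.1690 = 0.3644.
p*_A / p*_B = 0.8648/0.3644 = 2.3732.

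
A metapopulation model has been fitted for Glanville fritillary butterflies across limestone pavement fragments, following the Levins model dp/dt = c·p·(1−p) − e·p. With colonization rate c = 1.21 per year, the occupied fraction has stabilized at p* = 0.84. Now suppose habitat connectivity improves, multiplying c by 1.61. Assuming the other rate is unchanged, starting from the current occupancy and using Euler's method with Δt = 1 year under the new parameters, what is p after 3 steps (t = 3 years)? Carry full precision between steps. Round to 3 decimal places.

0.923

Balance c(1−p*) = e gives e = 1.21×(1 − 0.84000) = 0.19360.
Starting from p₀ = 0.84000; update p ← p + (dp/dt)·Δt with the new parameters.
t = 1: p = 0.84000 + (+0.09920) = 0.93920
t = 2: p = 0.93920 + (-0.07059) = 0.86861
t = 3: p = 0.86861 + (+0.05416) = 0.92278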